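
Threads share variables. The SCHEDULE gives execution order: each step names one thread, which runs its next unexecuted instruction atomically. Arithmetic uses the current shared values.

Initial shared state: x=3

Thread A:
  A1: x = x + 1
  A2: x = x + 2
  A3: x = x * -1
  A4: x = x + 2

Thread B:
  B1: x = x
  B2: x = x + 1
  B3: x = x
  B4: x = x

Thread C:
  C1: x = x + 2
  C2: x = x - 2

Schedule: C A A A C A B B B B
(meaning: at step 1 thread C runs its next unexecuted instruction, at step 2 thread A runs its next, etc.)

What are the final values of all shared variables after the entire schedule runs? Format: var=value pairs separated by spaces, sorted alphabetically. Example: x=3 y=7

Answer: x=-7

Derivation:
Step 1: thread C executes C1 (x = x + 2). Shared: x=5. PCs: A@0 B@0 C@1
Step 2: thread A executes A1 (x = x + 1). Shared: x=6. PCs: A@1 B@0 C@1
Step 3: thread A executes A2 (x = x + 2). Shared: x=8. PCs: A@2 B@0 C@1
Step 4: thread A executes A3 (x = x * -1). Shared: x=-8. PCs: A@3 B@0 C@1
Step 5: thread C executes C2 (x = x - 2). Shared: x=-10. PCs: A@3 B@0 C@2
Step 6: thread A executes A4 (x = x + 2). Shared: x=-8. PCs: A@4 B@0 C@2
Step 7: thread B executes B1 (x = x). Shared: x=-8. PCs: A@4 B@1 C@2
Step 8: thread B executes B2 (x = x + 1). Shared: x=-7. PCs: A@4 B@2 C@2
Step 9: thread B executes B3 (x = x). Shared: x=-7. PCs: A@4 B@3 C@2
Step 10: thread B executes B4 (x = x). Shared: x=-7. PCs: A@4 B@4 C@2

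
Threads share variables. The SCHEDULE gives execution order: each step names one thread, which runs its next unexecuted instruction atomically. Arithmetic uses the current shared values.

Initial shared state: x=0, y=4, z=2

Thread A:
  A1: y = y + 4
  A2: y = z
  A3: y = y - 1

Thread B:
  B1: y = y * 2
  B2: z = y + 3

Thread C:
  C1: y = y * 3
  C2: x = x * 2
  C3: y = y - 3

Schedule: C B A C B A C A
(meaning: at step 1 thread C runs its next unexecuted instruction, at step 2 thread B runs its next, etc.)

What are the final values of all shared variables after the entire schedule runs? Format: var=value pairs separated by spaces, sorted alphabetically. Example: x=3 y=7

Step 1: thread C executes C1 (y = y * 3). Shared: x=0 y=12 z=2. PCs: A@0 B@0 C@1
Step 2: thread B executes B1 (y = y * 2). Shared: x=0 y=24 z=2. PCs: A@0 B@1 C@1
Step 3: thread A executes A1 (y = y + 4). Shared: x=0 y=28 z=2. PCs: A@1 B@1 C@1
Step 4: thread C executes C2 (x = x * 2). Shared: x=0 y=28 z=2. PCs: A@1 B@1 C@2
Step 5: thread B executes B2 (z = y + 3). Shared: x=0 y=28 z=31. PCs: A@1 B@2 C@2
Step 6: thread A executes A2 (y = z). Shared: x=0 y=31 z=31. PCs: A@2 B@2 C@2
Step 7: thread C executes C3 (y = y - 3). Shared: x=0 y=28 z=31. PCs: A@2 B@2 C@3
Step 8: thread A executes A3 (y = y - 1). Shared: x=0 y=27 z=31. PCs: A@3 B@2 C@3

Answer: x=0 y=27 z=31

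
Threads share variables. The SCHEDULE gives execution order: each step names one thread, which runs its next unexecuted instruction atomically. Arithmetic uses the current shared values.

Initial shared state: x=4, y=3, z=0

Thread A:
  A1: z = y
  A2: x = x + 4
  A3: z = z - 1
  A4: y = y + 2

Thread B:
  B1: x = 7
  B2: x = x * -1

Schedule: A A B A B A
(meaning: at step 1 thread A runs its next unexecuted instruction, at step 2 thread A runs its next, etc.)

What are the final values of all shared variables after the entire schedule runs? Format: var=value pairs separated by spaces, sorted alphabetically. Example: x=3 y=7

Step 1: thread A executes A1 (z = y). Shared: x=4 y=3 z=3. PCs: A@1 B@0
Step 2: thread A executes A2 (x = x + 4). Shared: x=8 y=3 z=3. PCs: A@2 B@0
Step 3: thread B executes B1 (x = 7). Shared: x=7 y=3 z=3. PCs: A@2 B@1
Step 4: thread A executes A3 (z = z - 1). Shared: x=7 y=3 z=2. PCs: A@3 B@1
Step 5: thread B executes B2 (x = x * -1). Shared: x=-7 y=3 z=2. PCs: A@3 B@2
Step 6: thread A executes A4 (y = y + 2). Shared: x=-7 y=5 z=2. PCs: A@4 B@2

Answer: x=-7 y=5 z=2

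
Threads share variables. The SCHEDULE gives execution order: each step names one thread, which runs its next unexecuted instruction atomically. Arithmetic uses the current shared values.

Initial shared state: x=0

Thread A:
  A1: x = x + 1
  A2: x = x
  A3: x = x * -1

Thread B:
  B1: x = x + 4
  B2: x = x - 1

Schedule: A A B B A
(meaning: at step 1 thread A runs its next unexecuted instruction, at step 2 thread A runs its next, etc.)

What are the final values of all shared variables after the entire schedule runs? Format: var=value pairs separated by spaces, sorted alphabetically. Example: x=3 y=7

Answer: x=-4

Derivation:
Step 1: thread A executes A1 (x = x + 1). Shared: x=1. PCs: A@1 B@0
Step 2: thread A executes A2 (x = x). Shared: x=1. PCs: A@2 B@0
Step 3: thread B executes B1 (x = x + 4). Shared: x=5. PCs: A@2 B@1
Step 4: thread B executes B2 (x = x - 1). Shared: x=4. PCs: A@2 B@2
Step 5: thread A executes A3 (x = x * -1). Shared: x=-4. PCs: A@3 B@2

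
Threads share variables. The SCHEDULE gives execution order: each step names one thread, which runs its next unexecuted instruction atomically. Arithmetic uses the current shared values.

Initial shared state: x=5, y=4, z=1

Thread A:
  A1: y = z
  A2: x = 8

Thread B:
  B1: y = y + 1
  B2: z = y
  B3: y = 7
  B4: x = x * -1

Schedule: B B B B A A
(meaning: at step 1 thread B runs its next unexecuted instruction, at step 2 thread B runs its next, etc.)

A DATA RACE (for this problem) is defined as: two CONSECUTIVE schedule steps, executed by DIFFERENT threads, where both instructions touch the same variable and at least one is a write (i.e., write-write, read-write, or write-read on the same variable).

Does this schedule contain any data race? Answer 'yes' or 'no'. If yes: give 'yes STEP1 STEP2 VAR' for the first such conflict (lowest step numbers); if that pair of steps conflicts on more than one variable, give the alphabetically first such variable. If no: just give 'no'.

Steps 1,2: same thread (B). No race.
Steps 2,3: same thread (B). No race.
Steps 3,4: same thread (B). No race.
Steps 4,5: B(r=x,w=x) vs A(r=z,w=y). No conflict.
Steps 5,6: same thread (A). No race.

Answer: no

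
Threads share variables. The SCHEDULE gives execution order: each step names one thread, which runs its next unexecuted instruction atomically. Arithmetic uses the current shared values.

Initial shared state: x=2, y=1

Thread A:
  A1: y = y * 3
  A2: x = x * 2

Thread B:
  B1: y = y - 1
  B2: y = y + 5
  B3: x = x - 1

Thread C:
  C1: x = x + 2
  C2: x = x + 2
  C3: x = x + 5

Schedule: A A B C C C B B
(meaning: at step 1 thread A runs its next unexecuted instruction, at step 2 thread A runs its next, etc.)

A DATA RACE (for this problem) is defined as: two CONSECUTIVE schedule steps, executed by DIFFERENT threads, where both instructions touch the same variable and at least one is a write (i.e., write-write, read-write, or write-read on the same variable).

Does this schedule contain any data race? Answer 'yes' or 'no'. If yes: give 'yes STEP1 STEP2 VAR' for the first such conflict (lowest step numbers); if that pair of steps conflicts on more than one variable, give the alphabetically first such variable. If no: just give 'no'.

Answer: no

Derivation:
Steps 1,2: same thread (A). No race.
Steps 2,3: A(r=x,w=x) vs B(r=y,w=y). No conflict.
Steps 3,4: B(r=y,w=y) vs C(r=x,w=x). No conflict.
Steps 4,5: same thread (C). No race.
Steps 5,6: same thread (C). No race.
Steps 6,7: C(r=x,w=x) vs B(r=y,w=y). No conflict.
Steps 7,8: same thread (B). No race.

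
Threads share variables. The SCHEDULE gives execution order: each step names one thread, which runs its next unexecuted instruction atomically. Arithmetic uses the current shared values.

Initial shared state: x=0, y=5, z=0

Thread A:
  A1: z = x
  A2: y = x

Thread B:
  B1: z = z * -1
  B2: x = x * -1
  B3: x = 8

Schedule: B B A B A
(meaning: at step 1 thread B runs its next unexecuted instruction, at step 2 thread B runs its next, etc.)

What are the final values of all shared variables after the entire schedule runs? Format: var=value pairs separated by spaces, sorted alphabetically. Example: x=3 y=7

Answer: x=8 y=8 z=0

Derivation:
Step 1: thread B executes B1 (z = z * -1). Shared: x=0 y=5 z=0. PCs: A@0 B@1
Step 2: thread B executes B2 (x = x * -1). Shared: x=0 y=5 z=0. PCs: A@0 B@2
Step 3: thread A executes A1 (z = x). Shared: x=0 y=5 z=0. PCs: A@1 B@2
Step 4: thread B executes B3 (x = 8). Shared: x=8 y=5 z=0. PCs: A@1 B@3
Step 5: thread A executes A2 (y = x). Shared: x=8 y=8 z=0. PCs: A@2 B@3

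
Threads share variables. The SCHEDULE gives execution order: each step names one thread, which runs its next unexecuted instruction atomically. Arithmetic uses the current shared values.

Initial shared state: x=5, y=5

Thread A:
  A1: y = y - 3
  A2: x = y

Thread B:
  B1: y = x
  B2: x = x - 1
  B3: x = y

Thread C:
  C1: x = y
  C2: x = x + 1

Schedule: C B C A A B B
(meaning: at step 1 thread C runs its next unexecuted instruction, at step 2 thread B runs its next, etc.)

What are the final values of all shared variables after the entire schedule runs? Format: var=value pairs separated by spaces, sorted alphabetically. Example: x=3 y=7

Answer: x=2 y=2

Derivation:
Step 1: thread C executes C1 (x = y). Shared: x=5 y=5. PCs: A@0 B@0 C@1
Step 2: thread B executes B1 (y = x). Shared: x=5 y=5. PCs: A@0 B@1 C@1
Step 3: thread C executes C2 (x = x + 1). Shared: x=6 y=5. PCs: A@0 B@1 C@2
Step 4: thread A executes A1 (y = y - 3). Shared: x=6 y=2. PCs: A@1 B@1 C@2
Step 5: thread A executes A2 (x = y). Shared: x=2 y=2. PCs: A@2 B@1 C@2
Step 6: thread B executes B2 (x = x - 1). Shared: x=1 y=2. PCs: A@2 B@2 C@2
Step 7: thread B executes B3 (x = y). Shared: x=2 y=2. PCs: A@2 B@3 C@2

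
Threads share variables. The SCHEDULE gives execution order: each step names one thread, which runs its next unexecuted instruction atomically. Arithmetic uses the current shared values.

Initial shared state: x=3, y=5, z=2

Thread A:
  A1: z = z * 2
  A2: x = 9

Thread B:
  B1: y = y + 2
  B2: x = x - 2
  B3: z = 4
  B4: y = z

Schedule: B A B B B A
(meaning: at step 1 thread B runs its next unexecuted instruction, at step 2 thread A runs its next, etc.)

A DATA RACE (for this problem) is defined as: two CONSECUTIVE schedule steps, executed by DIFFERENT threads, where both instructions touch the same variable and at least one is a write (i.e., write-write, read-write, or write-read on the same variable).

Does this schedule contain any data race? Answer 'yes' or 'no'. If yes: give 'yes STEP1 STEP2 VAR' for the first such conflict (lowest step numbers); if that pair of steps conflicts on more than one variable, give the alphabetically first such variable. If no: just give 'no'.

Answer: no

Derivation:
Steps 1,2: B(r=y,w=y) vs A(r=z,w=z). No conflict.
Steps 2,3: A(r=z,w=z) vs B(r=x,w=x). No conflict.
Steps 3,4: same thread (B). No race.
Steps 4,5: same thread (B). No race.
Steps 5,6: B(r=z,w=y) vs A(r=-,w=x). No conflict.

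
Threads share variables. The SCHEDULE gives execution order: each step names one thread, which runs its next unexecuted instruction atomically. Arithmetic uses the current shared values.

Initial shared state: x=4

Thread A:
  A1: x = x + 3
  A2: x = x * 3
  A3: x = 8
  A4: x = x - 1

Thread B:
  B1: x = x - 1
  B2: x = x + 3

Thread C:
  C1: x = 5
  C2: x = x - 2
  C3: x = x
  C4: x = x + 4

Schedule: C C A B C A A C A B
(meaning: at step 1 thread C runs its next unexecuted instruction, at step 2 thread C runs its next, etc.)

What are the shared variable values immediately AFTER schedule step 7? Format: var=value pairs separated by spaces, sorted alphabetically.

Answer: x=8

Derivation:
Step 1: thread C executes C1 (x = 5). Shared: x=5. PCs: A@0 B@0 C@1
Step 2: thread C executes C2 (x = x - 2). Shared: x=3. PCs: A@0 B@0 C@2
Step 3: thread A executes A1 (x = x + 3). Shared: x=6. PCs: A@1 B@0 C@2
Step 4: thread B executes B1 (x = x - 1). Shared: x=5. PCs: A@1 B@1 C@2
Step 5: thread C executes C3 (x = x). Shared: x=5. PCs: A@1 B@1 C@3
Step 6: thread A executes A2 (x = x * 3). Shared: x=15. PCs: A@2 B@1 C@3
Step 7: thread A executes A3 (x = 8). Shared: x=8. PCs: A@3 B@1 C@3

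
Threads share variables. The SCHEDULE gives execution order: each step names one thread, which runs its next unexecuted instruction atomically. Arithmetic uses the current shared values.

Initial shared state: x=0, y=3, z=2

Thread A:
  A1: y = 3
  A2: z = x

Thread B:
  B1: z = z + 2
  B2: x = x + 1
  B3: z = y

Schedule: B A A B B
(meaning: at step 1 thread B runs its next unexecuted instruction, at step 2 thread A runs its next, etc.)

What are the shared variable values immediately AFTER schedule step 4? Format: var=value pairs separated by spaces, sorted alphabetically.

Answer: x=1 y=3 z=0

Derivation:
Step 1: thread B executes B1 (z = z + 2). Shared: x=0 y=3 z=4. PCs: A@0 B@1
Step 2: thread A executes A1 (y = 3). Shared: x=0 y=3 z=4. PCs: A@1 B@1
Step 3: thread A executes A2 (z = x). Shared: x=0 y=3 z=0. PCs: A@2 B@1
Step 4: thread B executes B2 (x = x + 1). Shared: x=1 y=3 z=0. PCs: A@2 B@2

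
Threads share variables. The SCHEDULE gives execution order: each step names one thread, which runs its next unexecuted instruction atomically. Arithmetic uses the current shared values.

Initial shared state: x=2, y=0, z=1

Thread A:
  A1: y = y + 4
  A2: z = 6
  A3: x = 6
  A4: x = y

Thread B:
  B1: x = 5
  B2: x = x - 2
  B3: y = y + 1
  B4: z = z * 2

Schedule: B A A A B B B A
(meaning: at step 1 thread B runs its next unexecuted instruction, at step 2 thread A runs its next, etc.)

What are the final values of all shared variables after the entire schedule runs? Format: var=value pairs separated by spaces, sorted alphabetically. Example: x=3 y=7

Answer: x=5 y=5 z=12

Derivation:
Step 1: thread B executes B1 (x = 5). Shared: x=5 y=0 z=1. PCs: A@0 B@1
Step 2: thread A executes A1 (y = y + 4). Shared: x=5 y=4 z=1. PCs: A@1 B@1
Step 3: thread A executes A2 (z = 6). Shared: x=5 y=4 z=6. PCs: A@2 B@1
Step 4: thread A executes A3 (x = 6). Shared: x=6 y=4 z=6. PCs: A@3 B@1
Step 5: thread B executes B2 (x = x - 2). Shared: x=4 y=4 z=6. PCs: A@3 B@2
Step 6: thread B executes B3 (y = y + 1). Shared: x=4 y=5 z=6. PCs: A@3 B@3
Step 7: thread B executes B4 (z = z * 2). Shared: x=4 y=5 z=12. PCs: A@3 B@4
Step 8: thread A executes A4 (x = y). Shared: x=5 y=5 z=12. PCs: A@4 B@4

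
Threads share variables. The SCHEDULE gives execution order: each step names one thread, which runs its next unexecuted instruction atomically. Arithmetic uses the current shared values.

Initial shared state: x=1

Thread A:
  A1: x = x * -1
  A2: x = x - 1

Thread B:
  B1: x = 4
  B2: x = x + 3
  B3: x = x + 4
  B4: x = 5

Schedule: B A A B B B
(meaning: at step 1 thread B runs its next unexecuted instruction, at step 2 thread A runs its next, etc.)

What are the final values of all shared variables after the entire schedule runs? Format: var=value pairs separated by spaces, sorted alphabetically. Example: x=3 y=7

Step 1: thread B executes B1 (x = 4). Shared: x=4. PCs: A@0 B@1
Step 2: thread A executes A1 (x = x * -1). Shared: x=-4. PCs: A@1 B@1
Step 3: thread A executes A2 (x = x - 1). Shared: x=-5. PCs: A@2 B@1
Step 4: thread B executes B2 (x = x + 3). Shared: x=-2. PCs: A@2 B@2
Step 5: thread B executes B3 (x = x + 4). Shared: x=2. PCs: A@2 B@3
Step 6: thread B executes B4 (x = 5). Shared: x=5. PCs: A@2 B@4

Answer: x=5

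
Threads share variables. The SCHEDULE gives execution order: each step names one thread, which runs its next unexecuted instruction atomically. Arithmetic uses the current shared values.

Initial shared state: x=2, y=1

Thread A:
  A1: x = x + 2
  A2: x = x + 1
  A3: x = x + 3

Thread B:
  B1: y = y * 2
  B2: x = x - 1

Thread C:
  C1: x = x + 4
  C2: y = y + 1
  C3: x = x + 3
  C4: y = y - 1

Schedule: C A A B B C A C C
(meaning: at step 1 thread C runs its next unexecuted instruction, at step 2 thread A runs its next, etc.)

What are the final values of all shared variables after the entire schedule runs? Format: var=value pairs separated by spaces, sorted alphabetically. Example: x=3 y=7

Answer: x=14 y=2

Derivation:
Step 1: thread C executes C1 (x = x + 4). Shared: x=6 y=1. PCs: A@0 B@0 C@1
Step 2: thread A executes A1 (x = x + 2). Shared: x=8 y=1. PCs: A@1 B@0 C@1
Step 3: thread A executes A2 (x = x + 1). Shared: x=9 y=1. PCs: A@2 B@0 C@1
Step 4: thread B executes B1 (y = y * 2). Shared: x=9 y=2. PCs: A@2 B@1 C@1
Step 5: thread B executes B2 (x = x - 1). Shared: x=8 y=2. PCs: A@2 B@2 C@1
Step 6: thread C executes C2 (y = y + 1). Shared: x=8 y=3. PCs: A@2 B@2 C@2
Step 7: thread A executes A3 (x = x + 3). Shared: x=11 y=3. PCs: A@3 B@2 C@2
Step 8: thread C executes C3 (x = x + 3). Shared: x=14 y=3. PCs: A@3 B@2 C@3
Step 9: thread C executes C4 (y = y - 1). Shared: x=14 y=2. PCs: A@3 B@2 C@4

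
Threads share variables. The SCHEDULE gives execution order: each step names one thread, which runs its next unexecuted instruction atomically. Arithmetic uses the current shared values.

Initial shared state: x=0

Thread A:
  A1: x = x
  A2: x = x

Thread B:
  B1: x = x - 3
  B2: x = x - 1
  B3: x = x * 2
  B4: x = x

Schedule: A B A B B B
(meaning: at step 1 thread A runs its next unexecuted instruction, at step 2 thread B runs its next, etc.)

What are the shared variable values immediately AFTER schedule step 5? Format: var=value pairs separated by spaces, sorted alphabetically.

Answer: x=-8

Derivation:
Step 1: thread A executes A1 (x = x). Shared: x=0. PCs: A@1 B@0
Step 2: thread B executes B1 (x = x - 3). Shared: x=-3. PCs: A@1 B@1
Step 3: thread A executes A2 (x = x). Shared: x=-3. PCs: A@2 B@1
Step 4: thread B executes B2 (x = x - 1). Shared: x=-4. PCs: A@2 B@2
Step 5: thread B executes B3 (x = x * 2). Shared: x=-8. PCs: A@2 B@3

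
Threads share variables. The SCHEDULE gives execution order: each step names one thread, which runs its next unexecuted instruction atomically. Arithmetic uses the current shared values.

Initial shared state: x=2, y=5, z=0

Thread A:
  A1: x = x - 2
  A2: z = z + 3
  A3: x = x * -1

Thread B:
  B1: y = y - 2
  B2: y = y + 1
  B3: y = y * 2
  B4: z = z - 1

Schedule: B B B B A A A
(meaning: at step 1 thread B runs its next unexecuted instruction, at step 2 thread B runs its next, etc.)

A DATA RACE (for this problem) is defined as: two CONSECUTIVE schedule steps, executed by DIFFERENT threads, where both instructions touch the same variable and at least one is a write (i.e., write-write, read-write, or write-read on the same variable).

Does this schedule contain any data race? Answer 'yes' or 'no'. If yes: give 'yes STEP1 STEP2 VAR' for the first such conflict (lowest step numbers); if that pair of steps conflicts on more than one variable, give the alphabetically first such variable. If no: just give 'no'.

Answer: no

Derivation:
Steps 1,2: same thread (B). No race.
Steps 2,3: same thread (B). No race.
Steps 3,4: same thread (B). No race.
Steps 4,5: B(r=z,w=z) vs A(r=x,w=x). No conflict.
Steps 5,6: same thread (A). No race.
Steps 6,7: same thread (A). No race.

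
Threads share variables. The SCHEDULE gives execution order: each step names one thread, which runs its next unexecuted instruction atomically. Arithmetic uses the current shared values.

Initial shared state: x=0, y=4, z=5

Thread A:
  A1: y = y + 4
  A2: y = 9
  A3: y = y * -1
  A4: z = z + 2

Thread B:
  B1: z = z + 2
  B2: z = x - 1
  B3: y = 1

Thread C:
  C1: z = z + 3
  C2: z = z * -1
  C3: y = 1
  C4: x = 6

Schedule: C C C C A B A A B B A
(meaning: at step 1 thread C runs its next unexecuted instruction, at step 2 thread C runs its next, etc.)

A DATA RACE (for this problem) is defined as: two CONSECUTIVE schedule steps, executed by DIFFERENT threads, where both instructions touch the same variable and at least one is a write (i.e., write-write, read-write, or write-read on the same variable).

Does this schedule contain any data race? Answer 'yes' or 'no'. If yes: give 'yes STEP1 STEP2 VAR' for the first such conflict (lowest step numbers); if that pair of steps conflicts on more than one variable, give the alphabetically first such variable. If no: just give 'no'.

Steps 1,2: same thread (C). No race.
Steps 2,3: same thread (C). No race.
Steps 3,4: same thread (C). No race.
Steps 4,5: C(r=-,w=x) vs A(r=y,w=y). No conflict.
Steps 5,6: A(r=y,w=y) vs B(r=z,w=z). No conflict.
Steps 6,7: B(r=z,w=z) vs A(r=-,w=y). No conflict.
Steps 7,8: same thread (A). No race.
Steps 8,9: A(r=y,w=y) vs B(r=x,w=z). No conflict.
Steps 9,10: same thread (B). No race.
Steps 10,11: B(r=-,w=y) vs A(r=z,w=z). No conflict.

Answer: no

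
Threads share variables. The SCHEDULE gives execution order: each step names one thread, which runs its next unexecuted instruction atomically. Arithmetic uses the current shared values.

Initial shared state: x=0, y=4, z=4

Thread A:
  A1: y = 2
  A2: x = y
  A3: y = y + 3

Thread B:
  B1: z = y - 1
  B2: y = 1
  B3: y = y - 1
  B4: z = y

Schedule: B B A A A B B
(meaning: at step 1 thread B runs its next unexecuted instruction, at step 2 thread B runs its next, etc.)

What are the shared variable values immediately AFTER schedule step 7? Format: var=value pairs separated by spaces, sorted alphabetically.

Answer: x=2 y=4 z=4

Derivation:
Step 1: thread B executes B1 (z = y - 1). Shared: x=0 y=4 z=3. PCs: A@0 B@1
Step 2: thread B executes B2 (y = 1). Shared: x=0 y=1 z=3. PCs: A@0 B@2
Step 3: thread A executes A1 (y = 2). Shared: x=0 y=2 z=3. PCs: A@1 B@2
Step 4: thread A executes A2 (x = y). Shared: x=2 y=2 z=3. PCs: A@2 B@2
Step 5: thread A executes A3 (y = y + 3). Shared: x=2 y=5 z=3. PCs: A@3 B@2
Step 6: thread B executes B3 (y = y - 1). Shared: x=2 y=4 z=3. PCs: A@3 B@3
Step 7: thread B executes B4 (z = y). Shared: x=2 y=4 z=4. PCs: A@3 B@4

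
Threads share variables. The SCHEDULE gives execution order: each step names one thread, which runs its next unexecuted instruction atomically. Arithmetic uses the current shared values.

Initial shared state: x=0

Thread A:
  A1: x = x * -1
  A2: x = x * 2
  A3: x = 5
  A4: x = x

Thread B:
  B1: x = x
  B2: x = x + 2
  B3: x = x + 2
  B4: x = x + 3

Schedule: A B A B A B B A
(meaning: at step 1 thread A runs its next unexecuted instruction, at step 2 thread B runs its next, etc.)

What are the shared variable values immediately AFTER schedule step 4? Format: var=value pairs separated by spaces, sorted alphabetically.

Answer: x=2

Derivation:
Step 1: thread A executes A1 (x = x * -1). Shared: x=0. PCs: A@1 B@0
Step 2: thread B executes B1 (x = x). Shared: x=0. PCs: A@1 B@1
Step 3: thread A executes A2 (x = x * 2). Shared: x=0. PCs: A@2 B@1
Step 4: thread B executes B2 (x = x + 2). Shared: x=2. PCs: A@2 B@2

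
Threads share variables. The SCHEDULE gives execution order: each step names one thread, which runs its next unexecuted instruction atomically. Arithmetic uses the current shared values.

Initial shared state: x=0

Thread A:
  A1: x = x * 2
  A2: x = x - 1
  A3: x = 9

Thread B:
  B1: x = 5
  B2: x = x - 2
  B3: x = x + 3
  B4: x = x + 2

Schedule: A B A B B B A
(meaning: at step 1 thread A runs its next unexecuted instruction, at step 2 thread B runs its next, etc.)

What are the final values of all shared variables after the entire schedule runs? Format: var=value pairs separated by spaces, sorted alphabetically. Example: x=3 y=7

Step 1: thread A executes A1 (x = x * 2). Shared: x=0. PCs: A@1 B@0
Step 2: thread B executes B1 (x = 5). Shared: x=5. PCs: A@1 B@1
Step 3: thread A executes A2 (x = x - 1). Shared: x=4. PCs: A@2 B@1
Step 4: thread B executes B2 (x = x - 2). Shared: x=2. PCs: A@2 B@2
Step 5: thread B executes B3 (x = x + 3). Shared: x=5. PCs: A@2 B@3
Step 6: thread B executes B4 (x = x + 2). Shared: x=7. PCs: A@2 B@4
Step 7: thread A executes A3 (x = 9). Shared: x=9. PCs: A@3 B@4

Answer: x=9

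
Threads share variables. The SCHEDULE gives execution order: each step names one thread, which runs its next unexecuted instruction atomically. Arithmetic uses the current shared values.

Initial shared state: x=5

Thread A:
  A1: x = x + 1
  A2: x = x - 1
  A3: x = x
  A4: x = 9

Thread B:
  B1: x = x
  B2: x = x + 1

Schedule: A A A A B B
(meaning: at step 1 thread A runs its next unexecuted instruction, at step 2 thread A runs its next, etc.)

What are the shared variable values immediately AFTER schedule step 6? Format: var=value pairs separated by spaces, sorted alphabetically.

Step 1: thread A executes A1 (x = x + 1). Shared: x=6. PCs: A@1 B@0
Step 2: thread A executes A2 (x = x - 1). Shared: x=5. PCs: A@2 B@0
Step 3: thread A executes A3 (x = x). Shared: x=5. PCs: A@3 B@0
Step 4: thread A executes A4 (x = 9). Shared: x=9. PCs: A@4 B@0
Step 5: thread B executes B1 (x = x). Shared: x=9. PCs: A@4 B@1
Step 6: thread B executes B2 (x = x + 1). Shared: x=10. PCs: A@4 B@2

Answer: x=10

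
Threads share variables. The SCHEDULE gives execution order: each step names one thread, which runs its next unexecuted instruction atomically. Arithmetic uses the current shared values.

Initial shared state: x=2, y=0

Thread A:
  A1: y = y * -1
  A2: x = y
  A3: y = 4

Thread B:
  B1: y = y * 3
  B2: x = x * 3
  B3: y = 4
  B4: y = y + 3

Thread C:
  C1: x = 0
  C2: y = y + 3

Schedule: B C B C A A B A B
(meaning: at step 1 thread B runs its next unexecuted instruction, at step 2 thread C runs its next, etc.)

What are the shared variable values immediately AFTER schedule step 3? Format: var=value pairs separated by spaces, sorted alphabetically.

Answer: x=0 y=0

Derivation:
Step 1: thread B executes B1 (y = y * 3). Shared: x=2 y=0. PCs: A@0 B@1 C@0
Step 2: thread C executes C1 (x = 0). Shared: x=0 y=0. PCs: A@0 B@1 C@1
Step 3: thread B executes B2 (x = x * 3). Shared: x=0 y=0. PCs: A@0 B@2 C@1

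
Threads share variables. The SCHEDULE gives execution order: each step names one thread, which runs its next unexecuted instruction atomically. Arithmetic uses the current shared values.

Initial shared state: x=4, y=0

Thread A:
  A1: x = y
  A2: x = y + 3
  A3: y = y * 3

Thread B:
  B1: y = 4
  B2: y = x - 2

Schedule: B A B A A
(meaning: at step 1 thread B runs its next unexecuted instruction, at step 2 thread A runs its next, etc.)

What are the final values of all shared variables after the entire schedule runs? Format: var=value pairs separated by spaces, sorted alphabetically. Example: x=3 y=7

Answer: x=5 y=6

Derivation:
Step 1: thread B executes B1 (y = 4). Shared: x=4 y=4. PCs: A@0 B@1
Step 2: thread A executes A1 (x = y). Shared: x=4 y=4. PCs: A@1 B@1
Step 3: thread B executes B2 (y = x - 2). Shared: x=4 y=2. PCs: A@1 B@2
Step 4: thread A executes A2 (x = y + 3). Shared: x=5 y=2. PCs: A@2 B@2
Step 5: thread A executes A3 (y = y * 3). Shared: x=5 y=6. PCs: A@3 B@2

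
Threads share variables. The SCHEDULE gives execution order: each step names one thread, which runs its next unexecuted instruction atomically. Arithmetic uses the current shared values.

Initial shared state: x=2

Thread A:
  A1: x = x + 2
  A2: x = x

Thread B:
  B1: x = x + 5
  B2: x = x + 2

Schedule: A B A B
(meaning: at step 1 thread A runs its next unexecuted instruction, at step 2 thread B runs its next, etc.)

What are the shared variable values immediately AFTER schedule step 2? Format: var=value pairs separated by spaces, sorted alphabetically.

Step 1: thread A executes A1 (x = x + 2). Shared: x=4. PCs: A@1 B@0
Step 2: thread B executes B1 (x = x + 5). Shared: x=9. PCs: A@1 B@1

Answer: x=9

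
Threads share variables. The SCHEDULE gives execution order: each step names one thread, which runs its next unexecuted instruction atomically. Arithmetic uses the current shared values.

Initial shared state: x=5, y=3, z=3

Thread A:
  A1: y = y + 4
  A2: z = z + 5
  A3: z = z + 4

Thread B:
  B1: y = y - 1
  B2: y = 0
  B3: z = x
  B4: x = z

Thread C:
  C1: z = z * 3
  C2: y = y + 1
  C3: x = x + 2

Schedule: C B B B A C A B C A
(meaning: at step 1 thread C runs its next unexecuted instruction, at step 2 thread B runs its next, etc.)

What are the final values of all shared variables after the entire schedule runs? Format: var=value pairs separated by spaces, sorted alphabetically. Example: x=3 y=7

Step 1: thread C executes C1 (z = z * 3). Shared: x=5 y=3 z=9. PCs: A@0 B@0 C@1
Step 2: thread B executes B1 (y = y - 1). Shared: x=5 y=2 z=9. PCs: A@0 B@1 C@1
Step 3: thread B executes B2 (y = 0). Shared: x=5 y=0 z=9. PCs: A@0 B@2 C@1
Step 4: thread B executes B3 (z = x). Shared: x=5 y=0 z=5. PCs: A@0 B@3 C@1
Step 5: thread A executes A1 (y = y + 4). Shared: x=5 y=4 z=5. PCs: A@1 B@3 C@1
Step 6: thread C executes C2 (y = y + 1). Shared: x=5 y=5 z=5. PCs: A@1 B@3 C@2
Step 7: thread A executes A2 (z = z + 5). Shared: x=5 y=5 z=10. PCs: A@2 B@3 C@2
Step 8: thread B executes B4 (x = z). Shared: x=10 y=5 z=10. PCs: A@2 B@4 C@2
Step 9: thread C executes C3 (x = x + 2). Shared: x=12 y=5 z=10. PCs: A@2 B@4 C@3
Step 10: thread A executes A3 (z = z + 4). Shared: x=12 y=5 z=14. PCs: A@3 B@4 C@3

Answer: x=12 y=5 z=14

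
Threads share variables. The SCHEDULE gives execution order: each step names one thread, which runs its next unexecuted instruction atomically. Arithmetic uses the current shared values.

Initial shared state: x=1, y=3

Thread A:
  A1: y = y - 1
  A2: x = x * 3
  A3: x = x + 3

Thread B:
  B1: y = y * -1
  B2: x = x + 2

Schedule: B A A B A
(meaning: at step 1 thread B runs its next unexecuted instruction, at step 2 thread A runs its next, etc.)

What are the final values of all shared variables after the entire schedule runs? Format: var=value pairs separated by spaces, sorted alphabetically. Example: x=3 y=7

Step 1: thread B executes B1 (y = y * -1). Shared: x=1 y=-3. PCs: A@0 B@1
Step 2: thread A executes A1 (y = y - 1). Shared: x=1 y=-4. PCs: A@1 B@1
Step 3: thread A executes A2 (x = x * 3). Shared: x=3 y=-4. PCs: A@2 B@1
Step 4: thread B executes B2 (x = x + 2). Shared: x=5 y=-4. PCs: A@2 B@2
Step 5: thread A executes A3 (x = x + 3). Shared: x=8 y=-4. PCs: A@3 B@2

Answer: x=8 y=-4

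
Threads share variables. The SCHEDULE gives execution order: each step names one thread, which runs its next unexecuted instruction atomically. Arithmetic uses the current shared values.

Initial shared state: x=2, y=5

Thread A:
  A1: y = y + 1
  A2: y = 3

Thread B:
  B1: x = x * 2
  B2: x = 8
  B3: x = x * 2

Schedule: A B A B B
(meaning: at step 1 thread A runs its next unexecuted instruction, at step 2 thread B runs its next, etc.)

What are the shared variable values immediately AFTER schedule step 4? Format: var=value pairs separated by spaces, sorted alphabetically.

Answer: x=8 y=3

Derivation:
Step 1: thread A executes A1 (y = y + 1). Shared: x=2 y=6. PCs: A@1 B@0
Step 2: thread B executes B1 (x = x * 2). Shared: x=4 y=6. PCs: A@1 B@1
Step 3: thread A executes A2 (y = 3). Shared: x=4 y=3. PCs: A@2 B@1
Step 4: thread B executes B2 (x = 8). Shared: x=8 y=3. PCs: A@2 B@2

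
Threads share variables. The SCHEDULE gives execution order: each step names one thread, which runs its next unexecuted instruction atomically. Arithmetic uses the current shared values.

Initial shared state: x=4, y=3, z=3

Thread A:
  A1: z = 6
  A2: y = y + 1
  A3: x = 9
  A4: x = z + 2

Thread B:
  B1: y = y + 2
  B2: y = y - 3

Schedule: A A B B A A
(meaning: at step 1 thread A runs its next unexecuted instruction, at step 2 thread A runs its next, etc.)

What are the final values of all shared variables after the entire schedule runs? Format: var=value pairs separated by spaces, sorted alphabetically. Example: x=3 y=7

Step 1: thread A executes A1 (z = 6). Shared: x=4 y=3 z=6. PCs: A@1 B@0
Step 2: thread A executes A2 (y = y + 1). Shared: x=4 y=4 z=6. PCs: A@2 B@0
Step 3: thread B executes B1 (y = y + 2). Shared: x=4 y=6 z=6. PCs: A@2 B@1
Step 4: thread B executes B2 (y = y - 3). Shared: x=4 y=3 z=6. PCs: A@2 B@2
Step 5: thread A executes A3 (x = 9). Shared: x=9 y=3 z=6. PCs: A@3 B@2
Step 6: thread A executes A4 (x = z + 2). Shared: x=8 y=3 z=6. PCs: A@4 B@2

Answer: x=8 y=3 z=6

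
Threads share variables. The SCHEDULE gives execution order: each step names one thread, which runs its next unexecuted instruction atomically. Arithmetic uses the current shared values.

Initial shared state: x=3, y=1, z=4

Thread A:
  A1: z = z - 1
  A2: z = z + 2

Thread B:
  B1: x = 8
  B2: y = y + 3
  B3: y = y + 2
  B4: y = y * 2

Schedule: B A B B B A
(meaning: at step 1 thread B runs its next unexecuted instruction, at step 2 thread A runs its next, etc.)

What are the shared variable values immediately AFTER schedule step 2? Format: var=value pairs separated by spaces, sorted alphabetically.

Step 1: thread B executes B1 (x = 8). Shared: x=8 y=1 z=4. PCs: A@0 B@1
Step 2: thread A executes A1 (z = z - 1). Shared: x=8 y=1 z=3. PCs: A@1 B@1

Answer: x=8 y=1 z=3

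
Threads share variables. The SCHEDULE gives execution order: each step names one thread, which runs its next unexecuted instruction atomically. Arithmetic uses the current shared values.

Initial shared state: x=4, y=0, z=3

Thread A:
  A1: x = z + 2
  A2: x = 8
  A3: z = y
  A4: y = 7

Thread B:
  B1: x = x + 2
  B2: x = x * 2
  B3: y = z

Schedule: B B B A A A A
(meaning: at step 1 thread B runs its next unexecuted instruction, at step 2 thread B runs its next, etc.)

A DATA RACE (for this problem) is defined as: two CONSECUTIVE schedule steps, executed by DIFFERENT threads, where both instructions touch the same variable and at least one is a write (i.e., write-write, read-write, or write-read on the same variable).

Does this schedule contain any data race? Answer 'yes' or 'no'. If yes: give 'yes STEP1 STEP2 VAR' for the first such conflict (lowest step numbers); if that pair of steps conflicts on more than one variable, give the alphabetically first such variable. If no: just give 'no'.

Steps 1,2: same thread (B). No race.
Steps 2,3: same thread (B). No race.
Steps 3,4: B(r=z,w=y) vs A(r=z,w=x). No conflict.
Steps 4,5: same thread (A). No race.
Steps 5,6: same thread (A). No race.
Steps 6,7: same thread (A). No race.

Answer: no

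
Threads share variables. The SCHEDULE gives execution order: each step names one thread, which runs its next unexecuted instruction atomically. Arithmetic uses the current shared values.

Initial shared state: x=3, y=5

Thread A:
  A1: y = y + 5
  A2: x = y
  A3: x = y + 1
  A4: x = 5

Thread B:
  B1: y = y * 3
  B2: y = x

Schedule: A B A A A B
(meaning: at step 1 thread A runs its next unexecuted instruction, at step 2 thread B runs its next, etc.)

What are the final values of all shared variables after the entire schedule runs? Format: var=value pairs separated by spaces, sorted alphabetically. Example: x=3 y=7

Step 1: thread A executes A1 (y = y + 5). Shared: x=3 y=10. PCs: A@1 B@0
Step 2: thread B executes B1 (y = y * 3). Shared: x=3 y=30. PCs: A@1 B@1
Step 3: thread A executes A2 (x = y). Shared: x=30 y=30. PCs: A@2 B@1
Step 4: thread A executes A3 (x = y + 1). Shared: x=31 y=30. PCs: A@3 B@1
Step 5: thread A executes A4 (x = 5). Shared: x=5 y=30. PCs: A@4 B@1
Step 6: thread B executes B2 (y = x). Shared: x=5 y=5. PCs: A@4 B@2

Answer: x=5 y=5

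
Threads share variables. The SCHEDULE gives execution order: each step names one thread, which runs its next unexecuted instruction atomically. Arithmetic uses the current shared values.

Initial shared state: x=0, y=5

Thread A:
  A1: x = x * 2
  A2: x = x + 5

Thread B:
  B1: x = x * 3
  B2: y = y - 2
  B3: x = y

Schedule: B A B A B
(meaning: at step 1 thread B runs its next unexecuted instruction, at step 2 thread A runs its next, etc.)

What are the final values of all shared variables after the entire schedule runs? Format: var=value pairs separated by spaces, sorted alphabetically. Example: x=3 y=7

Step 1: thread B executes B1 (x = x * 3). Shared: x=0 y=5. PCs: A@0 B@1
Step 2: thread A executes A1 (x = x * 2). Shared: x=0 y=5. PCs: A@1 B@1
Step 3: thread B executes B2 (y = y - 2). Shared: x=0 y=3. PCs: A@1 B@2
Step 4: thread A executes A2 (x = x + 5). Shared: x=5 y=3. PCs: A@2 B@2
Step 5: thread B executes B3 (x = y). Shared: x=3 y=3. PCs: A@2 B@3

Answer: x=3 y=3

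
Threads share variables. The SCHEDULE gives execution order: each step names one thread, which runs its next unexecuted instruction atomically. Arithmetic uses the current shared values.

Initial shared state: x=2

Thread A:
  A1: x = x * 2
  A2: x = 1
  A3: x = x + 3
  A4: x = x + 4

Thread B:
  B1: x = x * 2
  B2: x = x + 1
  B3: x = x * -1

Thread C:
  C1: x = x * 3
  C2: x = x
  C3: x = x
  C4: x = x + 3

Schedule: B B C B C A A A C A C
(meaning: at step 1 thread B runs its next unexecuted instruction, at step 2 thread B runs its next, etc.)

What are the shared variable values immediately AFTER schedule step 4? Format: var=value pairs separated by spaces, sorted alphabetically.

Answer: x=-15

Derivation:
Step 1: thread B executes B1 (x = x * 2). Shared: x=4. PCs: A@0 B@1 C@0
Step 2: thread B executes B2 (x = x + 1). Shared: x=5. PCs: A@0 B@2 C@0
Step 3: thread C executes C1 (x = x * 3). Shared: x=15. PCs: A@0 B@2 C@1
Step 4: thread B executes B3 (x = x * -1). Shared: x=-15. PCs: A@0 B@3 C@1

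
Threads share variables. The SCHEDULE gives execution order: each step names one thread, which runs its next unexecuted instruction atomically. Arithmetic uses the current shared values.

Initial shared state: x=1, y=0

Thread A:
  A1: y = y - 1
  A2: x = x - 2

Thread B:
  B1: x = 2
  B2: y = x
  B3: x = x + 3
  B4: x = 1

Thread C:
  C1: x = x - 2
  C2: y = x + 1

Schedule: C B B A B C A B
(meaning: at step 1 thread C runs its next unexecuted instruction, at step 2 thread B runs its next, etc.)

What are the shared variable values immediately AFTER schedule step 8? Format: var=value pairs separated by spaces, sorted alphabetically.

Answer: x=1 y=6

Derivation:
Step 1: thread C executes C1 (x = x - 2). Shared: x=-1 y=0. PCs: A@0 B@0 C@1
Step 2: thread B executes B1 (x = 2). Shared: x=2 y=0. PCs: A@0 B@1 C@1
Step 3: thread B executes B2 (y = x). Shared: x=2 y=2. PCs: A@0 B@2 C@1
Step 4: thread A executes A1 (y = y - 1). Shared: x=2 y=1. PCs: A@1 B@2 C@1
Step 5: thread B executes B3 (x = x + 3). Shared: x=5 y=1. PCs: A@1 B@3 C@1
Step 6: thread C executes C2 (y = x + 1). Shared: x=5 y=6. PCs: A@1 B@3 C@2
Step 7: thread A executes A2 (x = x - 2). Shared: x=3 y=6. PCs: A@2 B@3 C@2
Step 8: thread B executes B4 (x = 1). Shared: x=1 y=6. PCs: A@2 B@4 C@2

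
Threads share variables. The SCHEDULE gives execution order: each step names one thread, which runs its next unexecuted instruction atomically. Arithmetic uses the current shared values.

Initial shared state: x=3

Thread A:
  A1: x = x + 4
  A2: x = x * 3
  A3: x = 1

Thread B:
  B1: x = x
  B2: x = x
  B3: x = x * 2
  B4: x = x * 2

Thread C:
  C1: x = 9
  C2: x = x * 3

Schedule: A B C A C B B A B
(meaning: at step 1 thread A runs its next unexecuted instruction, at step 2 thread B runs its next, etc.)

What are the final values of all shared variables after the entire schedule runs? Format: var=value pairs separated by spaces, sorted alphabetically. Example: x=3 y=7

Step 1: thread A executes A1 (x = x + 4). Shared: x=7. PCs: A@1 B@0 C@0
Step 2: thread B executes B1 (x = x). Shared: x=7. PCs: A@1 B@1 C@0
Step 3: thread C executes C1 (x = 9). Shared: x=9. PCs: A@1 B@1 C@1
Step 4: thread A executes A2 (x = x * 3). Shared: x=27. PCs: A@2 B@1 C@1
Step 5: thread C executes C2 (x = x * 3). Shared: x=81. PCs: A@2 B@1 C@2
Step 6: thread B executes B2 (x = x). Shared: x=81. PCs: A@2 B@2 C@2
Step 7: thread B executes B3 (x = x * 2). Shared: x=162. PCs: A@2 B@3 C@2
Step 8: thread A executes A3 (x = 1). Shared: x=1. PCs: A@3 B@3 C@2
Step 9: thread B executes B4 (x = x * 2). Shared: x=2. PCs: A@3 B@4 C@2

Answer: x=2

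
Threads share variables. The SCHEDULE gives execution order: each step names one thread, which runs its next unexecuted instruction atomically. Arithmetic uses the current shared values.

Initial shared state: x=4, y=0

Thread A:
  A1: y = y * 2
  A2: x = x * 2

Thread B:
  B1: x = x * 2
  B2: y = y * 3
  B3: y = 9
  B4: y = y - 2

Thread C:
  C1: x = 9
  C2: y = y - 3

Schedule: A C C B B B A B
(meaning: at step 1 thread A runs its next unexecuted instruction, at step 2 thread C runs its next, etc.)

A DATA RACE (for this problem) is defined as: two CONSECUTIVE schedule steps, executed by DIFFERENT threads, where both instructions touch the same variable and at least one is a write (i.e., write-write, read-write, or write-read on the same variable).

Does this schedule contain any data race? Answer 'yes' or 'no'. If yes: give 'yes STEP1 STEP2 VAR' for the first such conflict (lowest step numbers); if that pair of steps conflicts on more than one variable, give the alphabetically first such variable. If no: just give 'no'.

Answer: no

Derivation:
Steps 1,2: A(r=y,w=y) vs C(r=-,w=x). No conflict.
Steps 2,3: same thread (C). No race.
Steps 3,4: C(r=y,w=y) vs B(r=x,w=x). No conflict.
Steps 4,5: same thread (B). No race.
Steps 5,6: same thread (B). No race.
Steps 6,7: B(r=-,w=y) vs A(r=x,w=x). No conflict.
Steps 7,8: A(r=x,w=x) vs B(r=y,w=y). No conflict.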